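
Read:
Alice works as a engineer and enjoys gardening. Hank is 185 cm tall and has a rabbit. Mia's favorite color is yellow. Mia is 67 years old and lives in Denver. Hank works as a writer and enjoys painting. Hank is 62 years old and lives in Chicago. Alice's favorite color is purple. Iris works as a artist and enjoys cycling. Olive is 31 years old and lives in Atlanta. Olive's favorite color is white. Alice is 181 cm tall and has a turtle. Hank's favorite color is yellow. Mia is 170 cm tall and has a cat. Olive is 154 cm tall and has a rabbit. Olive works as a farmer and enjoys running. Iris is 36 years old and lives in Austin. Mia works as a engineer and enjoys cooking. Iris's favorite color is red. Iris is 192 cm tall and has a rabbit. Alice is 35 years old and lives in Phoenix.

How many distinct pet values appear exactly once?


Unique pet values: 2

2


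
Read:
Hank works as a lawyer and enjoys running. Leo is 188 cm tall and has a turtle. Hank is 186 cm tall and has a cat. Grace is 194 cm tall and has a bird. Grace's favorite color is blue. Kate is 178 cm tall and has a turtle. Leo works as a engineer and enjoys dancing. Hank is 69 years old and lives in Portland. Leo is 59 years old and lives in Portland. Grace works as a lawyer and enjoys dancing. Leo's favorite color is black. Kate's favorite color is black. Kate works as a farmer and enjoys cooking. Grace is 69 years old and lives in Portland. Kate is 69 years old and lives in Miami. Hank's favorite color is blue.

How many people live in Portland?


Count in Portland: 3

3


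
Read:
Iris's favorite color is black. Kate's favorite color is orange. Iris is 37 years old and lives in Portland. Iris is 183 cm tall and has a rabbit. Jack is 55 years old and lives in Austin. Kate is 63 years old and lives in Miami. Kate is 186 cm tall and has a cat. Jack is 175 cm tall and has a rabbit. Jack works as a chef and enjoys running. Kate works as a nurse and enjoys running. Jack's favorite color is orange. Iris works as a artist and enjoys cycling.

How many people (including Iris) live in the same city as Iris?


Iris lives in Portland. Count = 1

1


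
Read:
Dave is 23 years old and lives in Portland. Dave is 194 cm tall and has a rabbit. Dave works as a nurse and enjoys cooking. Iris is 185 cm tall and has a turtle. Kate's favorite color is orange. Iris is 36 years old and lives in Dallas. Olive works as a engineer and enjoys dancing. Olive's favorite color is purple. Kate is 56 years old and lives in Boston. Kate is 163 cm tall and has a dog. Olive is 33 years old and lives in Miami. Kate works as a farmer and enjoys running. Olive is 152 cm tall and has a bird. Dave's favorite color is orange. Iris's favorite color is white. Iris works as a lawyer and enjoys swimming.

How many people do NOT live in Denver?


Not in Denver: 4

4


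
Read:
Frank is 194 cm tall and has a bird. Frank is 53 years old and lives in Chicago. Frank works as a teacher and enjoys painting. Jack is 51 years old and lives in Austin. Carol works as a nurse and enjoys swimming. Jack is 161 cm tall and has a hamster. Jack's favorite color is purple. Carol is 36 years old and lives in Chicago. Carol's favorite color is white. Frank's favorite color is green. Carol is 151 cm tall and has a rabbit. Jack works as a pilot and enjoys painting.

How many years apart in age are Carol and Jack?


36 vs 51, diff = 15

15


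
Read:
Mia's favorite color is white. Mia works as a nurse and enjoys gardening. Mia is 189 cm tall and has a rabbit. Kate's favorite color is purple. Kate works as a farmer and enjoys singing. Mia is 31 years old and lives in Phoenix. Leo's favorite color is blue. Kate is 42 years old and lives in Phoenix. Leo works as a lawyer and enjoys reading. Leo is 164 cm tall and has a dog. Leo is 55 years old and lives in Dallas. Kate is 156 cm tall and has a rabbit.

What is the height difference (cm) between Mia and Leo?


|189 - 164| = 25

25


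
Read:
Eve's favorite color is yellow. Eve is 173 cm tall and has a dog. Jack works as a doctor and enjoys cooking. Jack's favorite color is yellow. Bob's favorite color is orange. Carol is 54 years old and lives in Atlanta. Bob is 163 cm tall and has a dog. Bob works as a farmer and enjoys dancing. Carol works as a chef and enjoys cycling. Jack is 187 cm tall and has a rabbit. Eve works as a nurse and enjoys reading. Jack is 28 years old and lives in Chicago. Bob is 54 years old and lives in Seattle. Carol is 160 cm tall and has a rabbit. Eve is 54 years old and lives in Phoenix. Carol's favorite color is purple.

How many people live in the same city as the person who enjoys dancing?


Person with hobby dancing is Bob, city Seattle. Count = 1

1


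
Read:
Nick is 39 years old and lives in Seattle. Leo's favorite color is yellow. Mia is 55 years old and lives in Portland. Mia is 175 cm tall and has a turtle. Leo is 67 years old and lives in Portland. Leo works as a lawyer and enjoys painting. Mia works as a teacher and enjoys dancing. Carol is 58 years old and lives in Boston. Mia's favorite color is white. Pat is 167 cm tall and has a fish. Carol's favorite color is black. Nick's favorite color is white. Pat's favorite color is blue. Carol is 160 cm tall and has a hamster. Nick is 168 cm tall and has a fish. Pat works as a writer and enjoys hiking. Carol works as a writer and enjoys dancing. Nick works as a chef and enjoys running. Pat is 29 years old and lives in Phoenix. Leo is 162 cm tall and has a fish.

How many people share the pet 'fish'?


Count: 3

3


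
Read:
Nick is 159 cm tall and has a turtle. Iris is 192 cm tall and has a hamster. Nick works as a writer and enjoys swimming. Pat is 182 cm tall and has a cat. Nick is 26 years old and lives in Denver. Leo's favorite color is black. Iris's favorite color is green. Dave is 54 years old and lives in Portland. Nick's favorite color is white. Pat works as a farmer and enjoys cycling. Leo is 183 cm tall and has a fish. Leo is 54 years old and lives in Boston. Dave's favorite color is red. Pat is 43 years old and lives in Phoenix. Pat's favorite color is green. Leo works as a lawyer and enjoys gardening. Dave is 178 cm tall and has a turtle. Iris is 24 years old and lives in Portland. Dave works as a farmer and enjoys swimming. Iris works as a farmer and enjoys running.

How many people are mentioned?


People: Iris, Pat, Nick, Dave, Leo. Count = 5

5


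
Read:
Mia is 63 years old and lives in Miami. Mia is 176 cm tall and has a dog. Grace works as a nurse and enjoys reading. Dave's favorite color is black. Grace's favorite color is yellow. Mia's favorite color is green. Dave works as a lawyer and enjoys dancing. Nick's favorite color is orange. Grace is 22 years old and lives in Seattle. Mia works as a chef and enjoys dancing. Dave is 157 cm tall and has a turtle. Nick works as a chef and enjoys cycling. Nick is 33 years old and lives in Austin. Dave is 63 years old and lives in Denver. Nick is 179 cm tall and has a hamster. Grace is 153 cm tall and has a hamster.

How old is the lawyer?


The lawyer is Dave, age 63

63


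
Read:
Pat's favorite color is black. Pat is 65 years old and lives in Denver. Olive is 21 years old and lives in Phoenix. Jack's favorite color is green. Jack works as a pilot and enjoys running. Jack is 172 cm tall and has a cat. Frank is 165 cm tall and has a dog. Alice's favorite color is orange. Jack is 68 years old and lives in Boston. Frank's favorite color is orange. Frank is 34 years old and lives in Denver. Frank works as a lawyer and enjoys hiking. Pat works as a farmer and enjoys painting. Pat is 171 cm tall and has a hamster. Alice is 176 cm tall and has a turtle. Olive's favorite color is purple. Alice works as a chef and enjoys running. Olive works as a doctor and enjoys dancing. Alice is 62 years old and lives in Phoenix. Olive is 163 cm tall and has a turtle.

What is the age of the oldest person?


Oldest: Jack at 68

68


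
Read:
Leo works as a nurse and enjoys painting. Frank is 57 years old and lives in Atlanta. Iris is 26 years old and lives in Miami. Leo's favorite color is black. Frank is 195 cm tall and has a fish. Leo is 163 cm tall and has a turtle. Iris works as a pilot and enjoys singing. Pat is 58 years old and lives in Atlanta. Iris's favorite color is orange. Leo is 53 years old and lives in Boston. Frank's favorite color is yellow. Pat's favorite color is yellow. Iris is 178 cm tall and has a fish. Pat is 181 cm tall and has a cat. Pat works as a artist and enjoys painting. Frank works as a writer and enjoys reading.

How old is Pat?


Pat is 58 years old

58


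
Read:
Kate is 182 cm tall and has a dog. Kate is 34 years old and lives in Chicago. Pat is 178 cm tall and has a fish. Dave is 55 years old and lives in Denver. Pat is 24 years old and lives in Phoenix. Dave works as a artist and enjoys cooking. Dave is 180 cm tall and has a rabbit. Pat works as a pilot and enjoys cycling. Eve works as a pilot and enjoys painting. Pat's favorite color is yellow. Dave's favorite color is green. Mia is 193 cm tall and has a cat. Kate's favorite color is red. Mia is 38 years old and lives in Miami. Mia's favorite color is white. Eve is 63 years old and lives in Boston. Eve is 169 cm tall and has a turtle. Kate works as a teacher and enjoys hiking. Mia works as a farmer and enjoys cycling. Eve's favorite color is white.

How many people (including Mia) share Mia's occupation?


Mia is a farmer. Count = 1

1


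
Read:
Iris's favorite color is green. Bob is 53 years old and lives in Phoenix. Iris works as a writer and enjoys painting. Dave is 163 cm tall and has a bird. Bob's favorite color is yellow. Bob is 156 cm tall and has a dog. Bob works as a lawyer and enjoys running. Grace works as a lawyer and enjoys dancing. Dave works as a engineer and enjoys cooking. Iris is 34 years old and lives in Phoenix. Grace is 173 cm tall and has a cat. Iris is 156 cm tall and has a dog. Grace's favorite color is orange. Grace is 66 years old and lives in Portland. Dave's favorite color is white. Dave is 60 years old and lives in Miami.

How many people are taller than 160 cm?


Taller than 160: 2

2


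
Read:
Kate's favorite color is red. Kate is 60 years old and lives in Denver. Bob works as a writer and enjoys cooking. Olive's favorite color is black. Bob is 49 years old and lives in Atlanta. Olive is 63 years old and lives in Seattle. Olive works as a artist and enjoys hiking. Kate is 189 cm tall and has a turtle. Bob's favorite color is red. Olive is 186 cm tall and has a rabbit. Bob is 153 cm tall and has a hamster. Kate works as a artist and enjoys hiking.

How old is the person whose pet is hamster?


Person with pet=hamster is Bob, age 49

49


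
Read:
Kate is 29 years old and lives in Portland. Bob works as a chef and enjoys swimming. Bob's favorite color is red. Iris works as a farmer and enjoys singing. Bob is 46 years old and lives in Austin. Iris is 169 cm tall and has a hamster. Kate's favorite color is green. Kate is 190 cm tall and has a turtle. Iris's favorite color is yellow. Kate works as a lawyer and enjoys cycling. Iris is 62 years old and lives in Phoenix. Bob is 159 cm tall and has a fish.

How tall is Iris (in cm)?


Iris is 169 cm tall

169


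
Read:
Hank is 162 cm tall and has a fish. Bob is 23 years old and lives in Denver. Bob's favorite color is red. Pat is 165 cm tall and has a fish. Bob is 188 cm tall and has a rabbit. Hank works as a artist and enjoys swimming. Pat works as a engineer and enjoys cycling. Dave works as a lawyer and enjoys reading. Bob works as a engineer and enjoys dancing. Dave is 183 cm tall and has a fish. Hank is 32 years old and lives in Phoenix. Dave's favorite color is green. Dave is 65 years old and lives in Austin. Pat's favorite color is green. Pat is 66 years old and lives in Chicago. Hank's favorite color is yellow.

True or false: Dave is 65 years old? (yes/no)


Dave is actually 65. yes

yes


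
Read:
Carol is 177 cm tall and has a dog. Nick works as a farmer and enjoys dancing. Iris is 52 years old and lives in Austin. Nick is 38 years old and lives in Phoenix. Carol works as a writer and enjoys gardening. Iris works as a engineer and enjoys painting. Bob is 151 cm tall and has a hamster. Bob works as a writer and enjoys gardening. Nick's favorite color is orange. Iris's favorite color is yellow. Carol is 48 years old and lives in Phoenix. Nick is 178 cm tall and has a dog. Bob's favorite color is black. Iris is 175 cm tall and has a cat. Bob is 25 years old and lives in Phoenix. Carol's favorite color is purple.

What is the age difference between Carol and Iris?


|48 - 52| = 4

4


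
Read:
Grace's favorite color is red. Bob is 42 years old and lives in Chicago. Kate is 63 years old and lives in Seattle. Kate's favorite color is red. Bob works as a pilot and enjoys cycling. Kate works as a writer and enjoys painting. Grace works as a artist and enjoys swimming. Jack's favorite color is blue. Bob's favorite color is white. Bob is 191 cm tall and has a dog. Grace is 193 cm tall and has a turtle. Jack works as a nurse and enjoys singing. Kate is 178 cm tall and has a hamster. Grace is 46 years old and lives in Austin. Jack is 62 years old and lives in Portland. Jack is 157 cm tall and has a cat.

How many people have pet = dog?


Count: 1

1


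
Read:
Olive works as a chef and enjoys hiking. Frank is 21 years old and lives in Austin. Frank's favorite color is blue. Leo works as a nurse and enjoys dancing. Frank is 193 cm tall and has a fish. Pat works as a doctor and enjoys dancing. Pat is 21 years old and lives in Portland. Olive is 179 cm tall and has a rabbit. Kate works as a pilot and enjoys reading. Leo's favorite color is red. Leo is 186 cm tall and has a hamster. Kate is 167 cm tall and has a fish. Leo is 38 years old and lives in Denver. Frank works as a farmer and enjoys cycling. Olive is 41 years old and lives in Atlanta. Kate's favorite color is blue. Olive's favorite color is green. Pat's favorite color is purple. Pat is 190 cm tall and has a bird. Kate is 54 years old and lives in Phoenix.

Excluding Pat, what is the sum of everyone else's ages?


Sum (excluding Pat): 154

154


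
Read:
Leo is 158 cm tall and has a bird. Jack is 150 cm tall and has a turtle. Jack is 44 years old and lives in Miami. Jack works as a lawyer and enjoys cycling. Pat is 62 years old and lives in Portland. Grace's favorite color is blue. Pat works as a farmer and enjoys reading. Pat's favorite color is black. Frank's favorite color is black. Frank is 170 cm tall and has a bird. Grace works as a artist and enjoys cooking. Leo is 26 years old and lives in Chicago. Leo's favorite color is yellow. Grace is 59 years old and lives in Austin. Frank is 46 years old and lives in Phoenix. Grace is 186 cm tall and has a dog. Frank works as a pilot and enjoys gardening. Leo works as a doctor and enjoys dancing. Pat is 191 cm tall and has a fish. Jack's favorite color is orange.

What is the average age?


Sum=237, n=5, avg=47.4

47.4


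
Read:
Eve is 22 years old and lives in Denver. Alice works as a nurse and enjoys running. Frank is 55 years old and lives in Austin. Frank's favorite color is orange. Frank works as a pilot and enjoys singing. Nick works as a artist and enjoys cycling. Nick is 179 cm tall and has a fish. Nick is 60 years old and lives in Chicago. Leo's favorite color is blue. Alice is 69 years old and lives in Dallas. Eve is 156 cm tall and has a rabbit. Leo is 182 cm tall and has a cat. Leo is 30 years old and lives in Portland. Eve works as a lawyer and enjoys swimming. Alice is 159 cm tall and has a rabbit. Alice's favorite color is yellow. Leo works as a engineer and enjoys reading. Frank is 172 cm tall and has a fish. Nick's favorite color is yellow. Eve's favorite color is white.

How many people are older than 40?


Filter: 3

3


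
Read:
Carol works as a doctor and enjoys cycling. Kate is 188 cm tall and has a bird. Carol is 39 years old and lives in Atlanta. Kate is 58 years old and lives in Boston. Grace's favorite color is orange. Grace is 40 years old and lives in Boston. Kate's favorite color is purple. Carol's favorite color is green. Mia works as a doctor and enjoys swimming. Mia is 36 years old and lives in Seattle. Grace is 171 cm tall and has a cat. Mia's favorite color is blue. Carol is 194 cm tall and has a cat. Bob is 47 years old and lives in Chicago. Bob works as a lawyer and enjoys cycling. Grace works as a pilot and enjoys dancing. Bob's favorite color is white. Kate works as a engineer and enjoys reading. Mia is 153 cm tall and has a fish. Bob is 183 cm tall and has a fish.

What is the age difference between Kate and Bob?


|58 - 47| = 11

11


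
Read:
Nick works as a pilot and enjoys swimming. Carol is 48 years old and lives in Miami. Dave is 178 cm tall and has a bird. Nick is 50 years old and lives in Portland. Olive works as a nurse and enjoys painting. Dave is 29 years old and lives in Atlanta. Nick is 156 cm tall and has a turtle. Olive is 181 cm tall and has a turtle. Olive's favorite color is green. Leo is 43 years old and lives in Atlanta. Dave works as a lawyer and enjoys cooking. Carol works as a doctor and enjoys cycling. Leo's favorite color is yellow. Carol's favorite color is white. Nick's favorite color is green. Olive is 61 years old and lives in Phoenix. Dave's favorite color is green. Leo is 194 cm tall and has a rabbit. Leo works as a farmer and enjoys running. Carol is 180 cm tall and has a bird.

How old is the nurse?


The nurse is Olive, age 61

61


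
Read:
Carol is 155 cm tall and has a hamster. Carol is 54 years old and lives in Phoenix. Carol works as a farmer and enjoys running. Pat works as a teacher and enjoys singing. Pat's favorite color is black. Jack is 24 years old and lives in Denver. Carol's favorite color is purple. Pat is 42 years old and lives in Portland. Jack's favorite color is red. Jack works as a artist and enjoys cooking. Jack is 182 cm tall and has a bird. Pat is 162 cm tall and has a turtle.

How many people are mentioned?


People: Jack, Carol, Pat. Count = 3

3


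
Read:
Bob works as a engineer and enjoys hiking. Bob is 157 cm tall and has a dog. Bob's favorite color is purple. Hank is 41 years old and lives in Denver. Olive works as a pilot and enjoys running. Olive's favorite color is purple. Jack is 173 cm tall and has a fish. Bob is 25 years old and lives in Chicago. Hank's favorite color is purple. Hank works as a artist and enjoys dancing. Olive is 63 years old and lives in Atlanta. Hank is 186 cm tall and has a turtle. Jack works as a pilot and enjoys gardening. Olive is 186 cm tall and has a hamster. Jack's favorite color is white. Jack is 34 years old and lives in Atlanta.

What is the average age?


Sum=163, n=4, avg=40.75

40.75


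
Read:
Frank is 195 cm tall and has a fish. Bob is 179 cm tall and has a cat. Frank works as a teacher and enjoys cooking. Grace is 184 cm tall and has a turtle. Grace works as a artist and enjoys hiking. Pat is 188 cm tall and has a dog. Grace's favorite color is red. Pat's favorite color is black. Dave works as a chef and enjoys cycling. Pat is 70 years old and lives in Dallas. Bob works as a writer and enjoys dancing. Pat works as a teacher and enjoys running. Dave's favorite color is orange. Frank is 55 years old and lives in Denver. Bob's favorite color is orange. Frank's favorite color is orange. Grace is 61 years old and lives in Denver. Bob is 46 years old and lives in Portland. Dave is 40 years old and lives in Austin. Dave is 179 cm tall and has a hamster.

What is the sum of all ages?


55+61+46+70+40 = 272

272


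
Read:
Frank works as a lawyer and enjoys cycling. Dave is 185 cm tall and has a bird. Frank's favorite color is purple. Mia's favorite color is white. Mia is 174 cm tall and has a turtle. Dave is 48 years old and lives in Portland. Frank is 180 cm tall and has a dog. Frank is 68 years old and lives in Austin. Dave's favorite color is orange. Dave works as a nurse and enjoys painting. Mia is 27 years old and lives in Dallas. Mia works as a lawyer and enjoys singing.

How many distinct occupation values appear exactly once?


Unique occupation values: 1

1


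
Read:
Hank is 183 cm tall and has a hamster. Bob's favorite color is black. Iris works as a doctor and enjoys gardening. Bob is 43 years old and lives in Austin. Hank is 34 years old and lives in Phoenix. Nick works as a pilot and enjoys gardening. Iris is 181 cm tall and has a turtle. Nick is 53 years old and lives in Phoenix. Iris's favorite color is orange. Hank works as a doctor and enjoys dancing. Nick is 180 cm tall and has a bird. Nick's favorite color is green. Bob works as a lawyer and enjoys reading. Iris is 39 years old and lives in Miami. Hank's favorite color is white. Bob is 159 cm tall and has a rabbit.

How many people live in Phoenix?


Count in Phoenix: 2

2


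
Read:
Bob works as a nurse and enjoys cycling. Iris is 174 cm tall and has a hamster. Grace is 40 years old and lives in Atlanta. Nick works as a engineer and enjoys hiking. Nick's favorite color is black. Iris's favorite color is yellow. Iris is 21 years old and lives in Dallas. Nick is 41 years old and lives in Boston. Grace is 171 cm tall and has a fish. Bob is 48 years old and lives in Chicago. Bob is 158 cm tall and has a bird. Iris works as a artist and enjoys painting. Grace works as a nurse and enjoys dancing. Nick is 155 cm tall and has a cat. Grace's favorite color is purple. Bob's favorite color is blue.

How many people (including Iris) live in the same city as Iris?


Iris lives in Dallas. Count = 1

1


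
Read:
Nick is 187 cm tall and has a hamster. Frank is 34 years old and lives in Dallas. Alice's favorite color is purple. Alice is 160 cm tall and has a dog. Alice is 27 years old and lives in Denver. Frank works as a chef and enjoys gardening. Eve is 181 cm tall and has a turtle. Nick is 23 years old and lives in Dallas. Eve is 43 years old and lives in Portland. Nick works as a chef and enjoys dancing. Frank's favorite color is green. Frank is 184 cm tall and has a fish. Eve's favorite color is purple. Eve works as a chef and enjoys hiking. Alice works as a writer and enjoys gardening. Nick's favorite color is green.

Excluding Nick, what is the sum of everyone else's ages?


Sum (excluding Nick): 104

104


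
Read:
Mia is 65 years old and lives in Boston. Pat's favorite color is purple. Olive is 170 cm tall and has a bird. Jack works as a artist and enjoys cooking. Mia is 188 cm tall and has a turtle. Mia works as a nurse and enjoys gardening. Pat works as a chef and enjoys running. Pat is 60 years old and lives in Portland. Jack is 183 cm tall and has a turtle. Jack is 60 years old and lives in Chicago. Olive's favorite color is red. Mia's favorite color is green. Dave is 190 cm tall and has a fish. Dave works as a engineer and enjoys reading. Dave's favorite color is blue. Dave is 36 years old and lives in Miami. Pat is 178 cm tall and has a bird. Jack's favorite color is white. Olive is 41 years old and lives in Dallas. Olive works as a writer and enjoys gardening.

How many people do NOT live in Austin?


Not in Austin: 5

5


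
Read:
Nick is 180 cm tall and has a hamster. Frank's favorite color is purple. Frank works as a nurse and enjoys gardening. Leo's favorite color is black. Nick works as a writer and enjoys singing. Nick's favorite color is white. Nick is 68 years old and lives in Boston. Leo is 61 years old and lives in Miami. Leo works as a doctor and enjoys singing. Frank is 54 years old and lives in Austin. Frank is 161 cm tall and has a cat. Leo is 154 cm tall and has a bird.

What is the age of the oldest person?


Oldest: Nick at 68

68


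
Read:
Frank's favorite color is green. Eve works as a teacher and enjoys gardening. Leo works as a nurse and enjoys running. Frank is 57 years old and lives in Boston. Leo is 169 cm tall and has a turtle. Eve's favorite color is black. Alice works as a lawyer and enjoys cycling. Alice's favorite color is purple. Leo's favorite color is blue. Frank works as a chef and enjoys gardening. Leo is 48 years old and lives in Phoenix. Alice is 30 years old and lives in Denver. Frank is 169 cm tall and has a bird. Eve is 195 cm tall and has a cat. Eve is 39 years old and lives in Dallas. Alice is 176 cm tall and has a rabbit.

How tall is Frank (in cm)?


Frank is 169 cm tall

169


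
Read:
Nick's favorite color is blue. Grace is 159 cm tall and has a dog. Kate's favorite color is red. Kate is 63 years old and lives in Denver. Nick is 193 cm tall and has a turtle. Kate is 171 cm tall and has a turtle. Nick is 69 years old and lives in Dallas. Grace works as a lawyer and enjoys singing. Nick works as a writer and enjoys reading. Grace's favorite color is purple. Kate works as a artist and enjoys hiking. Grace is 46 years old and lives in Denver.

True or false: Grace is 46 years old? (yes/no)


Grace is actually 46. yes

yes


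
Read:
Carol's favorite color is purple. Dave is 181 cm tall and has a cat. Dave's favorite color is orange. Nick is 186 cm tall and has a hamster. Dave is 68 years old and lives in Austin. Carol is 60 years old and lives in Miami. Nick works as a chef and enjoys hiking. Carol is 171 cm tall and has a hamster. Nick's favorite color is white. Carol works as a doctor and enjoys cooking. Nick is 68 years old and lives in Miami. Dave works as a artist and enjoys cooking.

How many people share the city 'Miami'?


Count: 2

2


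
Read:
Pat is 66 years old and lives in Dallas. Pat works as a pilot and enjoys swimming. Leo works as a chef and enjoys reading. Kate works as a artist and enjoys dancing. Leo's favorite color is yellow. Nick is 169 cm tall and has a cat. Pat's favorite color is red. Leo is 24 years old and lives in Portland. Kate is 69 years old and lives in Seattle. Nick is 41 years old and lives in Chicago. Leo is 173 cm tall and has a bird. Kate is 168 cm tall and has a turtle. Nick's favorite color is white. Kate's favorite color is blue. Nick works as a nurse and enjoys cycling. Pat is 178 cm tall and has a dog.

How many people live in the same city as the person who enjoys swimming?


Person with hobby swimming is Pat, city Dallas. Count = 1

1


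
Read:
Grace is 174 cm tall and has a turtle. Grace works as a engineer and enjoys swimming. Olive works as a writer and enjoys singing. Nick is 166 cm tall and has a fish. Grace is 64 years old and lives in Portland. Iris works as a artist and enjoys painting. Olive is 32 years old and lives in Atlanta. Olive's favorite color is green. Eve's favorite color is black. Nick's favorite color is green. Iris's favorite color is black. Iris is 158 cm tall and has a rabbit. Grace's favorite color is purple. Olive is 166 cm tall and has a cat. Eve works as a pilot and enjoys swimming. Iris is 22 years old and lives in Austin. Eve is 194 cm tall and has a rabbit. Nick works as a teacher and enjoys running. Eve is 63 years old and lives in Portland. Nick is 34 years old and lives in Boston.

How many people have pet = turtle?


Count: 1

1


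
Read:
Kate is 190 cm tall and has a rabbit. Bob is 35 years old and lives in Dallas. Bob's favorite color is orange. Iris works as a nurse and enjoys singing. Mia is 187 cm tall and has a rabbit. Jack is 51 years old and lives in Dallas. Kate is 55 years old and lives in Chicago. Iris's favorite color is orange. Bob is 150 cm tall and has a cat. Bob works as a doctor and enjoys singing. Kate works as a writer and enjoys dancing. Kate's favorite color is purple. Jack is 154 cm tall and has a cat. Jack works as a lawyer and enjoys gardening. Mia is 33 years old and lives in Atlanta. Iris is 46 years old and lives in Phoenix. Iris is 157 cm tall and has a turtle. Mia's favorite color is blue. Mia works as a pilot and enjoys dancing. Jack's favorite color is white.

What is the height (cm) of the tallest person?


Tallest: Kate at 190 cm

190


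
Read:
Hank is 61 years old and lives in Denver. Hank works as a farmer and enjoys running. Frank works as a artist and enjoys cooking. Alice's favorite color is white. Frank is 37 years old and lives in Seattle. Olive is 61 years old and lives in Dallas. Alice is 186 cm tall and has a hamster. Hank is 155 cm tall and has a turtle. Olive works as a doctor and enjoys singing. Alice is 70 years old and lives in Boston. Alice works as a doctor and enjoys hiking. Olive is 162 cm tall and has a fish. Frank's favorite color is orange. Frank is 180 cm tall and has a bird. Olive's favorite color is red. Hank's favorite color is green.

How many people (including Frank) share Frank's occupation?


Frank is a artist. Count = 1

1


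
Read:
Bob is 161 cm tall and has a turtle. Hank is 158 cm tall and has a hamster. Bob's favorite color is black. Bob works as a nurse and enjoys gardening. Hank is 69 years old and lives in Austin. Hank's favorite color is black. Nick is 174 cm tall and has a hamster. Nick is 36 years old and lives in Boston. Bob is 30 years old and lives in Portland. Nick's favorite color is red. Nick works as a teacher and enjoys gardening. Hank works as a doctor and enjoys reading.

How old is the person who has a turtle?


Person with turtle is Bob, age 30

30


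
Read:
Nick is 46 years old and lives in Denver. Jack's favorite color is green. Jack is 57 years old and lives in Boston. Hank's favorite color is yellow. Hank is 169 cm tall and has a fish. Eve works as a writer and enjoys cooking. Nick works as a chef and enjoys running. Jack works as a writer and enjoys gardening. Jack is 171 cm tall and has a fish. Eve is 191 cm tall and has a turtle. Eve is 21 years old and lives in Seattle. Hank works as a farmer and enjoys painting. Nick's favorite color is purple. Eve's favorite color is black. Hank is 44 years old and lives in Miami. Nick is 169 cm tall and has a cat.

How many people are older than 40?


Filter: 3

3


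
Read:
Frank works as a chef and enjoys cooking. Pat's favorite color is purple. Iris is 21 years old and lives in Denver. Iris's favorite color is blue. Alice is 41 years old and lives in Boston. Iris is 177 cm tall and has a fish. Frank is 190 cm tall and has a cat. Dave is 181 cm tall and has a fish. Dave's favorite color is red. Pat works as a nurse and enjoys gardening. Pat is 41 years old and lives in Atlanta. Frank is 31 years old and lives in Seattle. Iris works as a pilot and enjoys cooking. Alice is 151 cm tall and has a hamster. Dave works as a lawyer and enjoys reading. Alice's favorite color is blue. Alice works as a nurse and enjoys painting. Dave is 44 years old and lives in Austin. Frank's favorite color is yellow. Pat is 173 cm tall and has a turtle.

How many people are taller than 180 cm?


Taller than 180: 2

2


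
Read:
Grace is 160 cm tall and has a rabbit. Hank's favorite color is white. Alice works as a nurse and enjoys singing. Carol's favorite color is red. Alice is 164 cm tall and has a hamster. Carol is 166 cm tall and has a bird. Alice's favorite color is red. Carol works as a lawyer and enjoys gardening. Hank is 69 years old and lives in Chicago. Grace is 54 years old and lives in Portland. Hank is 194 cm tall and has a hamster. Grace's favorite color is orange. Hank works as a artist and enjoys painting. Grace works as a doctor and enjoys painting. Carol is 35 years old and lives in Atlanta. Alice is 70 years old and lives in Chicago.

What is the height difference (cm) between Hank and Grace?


|194 - 160| = 34

34


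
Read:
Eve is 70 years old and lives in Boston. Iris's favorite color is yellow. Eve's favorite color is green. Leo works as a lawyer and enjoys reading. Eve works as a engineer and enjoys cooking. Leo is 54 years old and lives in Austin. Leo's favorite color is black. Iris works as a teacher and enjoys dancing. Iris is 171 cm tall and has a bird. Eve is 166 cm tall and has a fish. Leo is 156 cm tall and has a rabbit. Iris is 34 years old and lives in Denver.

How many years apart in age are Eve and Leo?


70 vs 54, diff = 16

16


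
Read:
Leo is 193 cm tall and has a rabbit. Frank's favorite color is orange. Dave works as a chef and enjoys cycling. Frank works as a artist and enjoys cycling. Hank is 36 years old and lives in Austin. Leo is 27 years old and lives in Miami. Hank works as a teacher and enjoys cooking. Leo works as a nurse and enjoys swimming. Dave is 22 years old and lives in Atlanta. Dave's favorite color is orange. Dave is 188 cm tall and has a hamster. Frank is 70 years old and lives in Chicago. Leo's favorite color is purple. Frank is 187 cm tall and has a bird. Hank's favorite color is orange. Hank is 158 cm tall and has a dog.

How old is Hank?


Hank is 36 years old

36


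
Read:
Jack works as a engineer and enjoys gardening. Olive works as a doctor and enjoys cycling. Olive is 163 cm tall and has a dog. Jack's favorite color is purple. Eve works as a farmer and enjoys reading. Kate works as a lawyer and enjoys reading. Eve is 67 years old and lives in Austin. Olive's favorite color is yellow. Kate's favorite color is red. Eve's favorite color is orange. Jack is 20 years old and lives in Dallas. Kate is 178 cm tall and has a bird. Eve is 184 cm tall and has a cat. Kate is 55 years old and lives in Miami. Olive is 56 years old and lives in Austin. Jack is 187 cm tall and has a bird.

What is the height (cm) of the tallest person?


Tallest: Jack at 187 cm

187


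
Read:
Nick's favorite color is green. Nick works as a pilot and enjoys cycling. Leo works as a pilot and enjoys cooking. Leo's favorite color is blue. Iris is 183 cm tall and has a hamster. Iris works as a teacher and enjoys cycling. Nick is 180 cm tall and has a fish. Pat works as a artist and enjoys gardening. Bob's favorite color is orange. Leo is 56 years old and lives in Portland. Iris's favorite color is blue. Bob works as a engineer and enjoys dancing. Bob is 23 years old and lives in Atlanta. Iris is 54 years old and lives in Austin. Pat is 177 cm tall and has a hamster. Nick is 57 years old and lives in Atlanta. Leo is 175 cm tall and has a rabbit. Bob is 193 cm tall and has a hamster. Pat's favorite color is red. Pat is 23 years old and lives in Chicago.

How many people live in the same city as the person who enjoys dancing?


Person with hobby dancing is Bob, city Atlanta. Count = 2

2


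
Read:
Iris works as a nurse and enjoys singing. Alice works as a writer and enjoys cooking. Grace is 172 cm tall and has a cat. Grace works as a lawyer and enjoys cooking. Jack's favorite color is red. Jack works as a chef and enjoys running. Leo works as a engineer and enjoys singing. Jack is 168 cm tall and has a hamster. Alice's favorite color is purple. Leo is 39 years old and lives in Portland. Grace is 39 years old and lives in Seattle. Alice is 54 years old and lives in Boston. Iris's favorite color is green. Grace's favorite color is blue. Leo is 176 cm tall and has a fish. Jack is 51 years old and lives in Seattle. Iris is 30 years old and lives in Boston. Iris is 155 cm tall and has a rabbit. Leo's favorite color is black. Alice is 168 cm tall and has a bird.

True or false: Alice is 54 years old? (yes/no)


Alice is actually 54. yes

yes


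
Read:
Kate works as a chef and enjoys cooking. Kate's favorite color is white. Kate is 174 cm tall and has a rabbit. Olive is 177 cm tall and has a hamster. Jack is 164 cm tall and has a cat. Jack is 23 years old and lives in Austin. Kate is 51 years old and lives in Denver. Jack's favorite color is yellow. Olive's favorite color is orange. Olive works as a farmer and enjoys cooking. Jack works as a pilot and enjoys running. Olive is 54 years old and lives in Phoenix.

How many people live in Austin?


Count in Austin: 1

1


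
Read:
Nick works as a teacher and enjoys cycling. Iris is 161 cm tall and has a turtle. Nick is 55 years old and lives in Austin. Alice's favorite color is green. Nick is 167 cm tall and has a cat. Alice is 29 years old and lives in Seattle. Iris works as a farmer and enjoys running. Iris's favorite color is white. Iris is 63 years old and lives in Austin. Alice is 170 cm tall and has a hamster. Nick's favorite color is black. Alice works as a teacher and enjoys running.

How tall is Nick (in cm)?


Nick is 167 cm tall

167


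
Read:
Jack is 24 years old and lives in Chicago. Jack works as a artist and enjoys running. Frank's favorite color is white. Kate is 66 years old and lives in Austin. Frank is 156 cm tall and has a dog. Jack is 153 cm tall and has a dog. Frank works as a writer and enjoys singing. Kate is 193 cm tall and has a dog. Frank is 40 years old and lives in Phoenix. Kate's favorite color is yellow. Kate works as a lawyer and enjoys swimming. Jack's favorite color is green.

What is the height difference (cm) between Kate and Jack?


|193 - 153| = 40

40


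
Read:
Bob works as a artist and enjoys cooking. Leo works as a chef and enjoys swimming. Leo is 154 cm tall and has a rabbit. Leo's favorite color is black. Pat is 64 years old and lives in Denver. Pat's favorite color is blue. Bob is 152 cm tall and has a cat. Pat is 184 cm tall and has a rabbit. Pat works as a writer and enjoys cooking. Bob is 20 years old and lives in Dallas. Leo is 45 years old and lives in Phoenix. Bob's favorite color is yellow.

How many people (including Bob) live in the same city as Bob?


Bob lives in Dallas. Count = 1

1


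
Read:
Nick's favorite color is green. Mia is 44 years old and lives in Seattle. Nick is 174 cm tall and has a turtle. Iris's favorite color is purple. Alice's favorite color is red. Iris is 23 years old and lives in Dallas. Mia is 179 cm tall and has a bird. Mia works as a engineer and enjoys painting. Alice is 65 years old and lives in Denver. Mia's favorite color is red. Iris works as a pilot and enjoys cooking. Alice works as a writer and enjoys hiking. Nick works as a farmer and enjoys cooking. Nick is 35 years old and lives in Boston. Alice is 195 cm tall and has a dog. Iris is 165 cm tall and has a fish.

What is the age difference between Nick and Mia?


|35 - 44| = 9

9


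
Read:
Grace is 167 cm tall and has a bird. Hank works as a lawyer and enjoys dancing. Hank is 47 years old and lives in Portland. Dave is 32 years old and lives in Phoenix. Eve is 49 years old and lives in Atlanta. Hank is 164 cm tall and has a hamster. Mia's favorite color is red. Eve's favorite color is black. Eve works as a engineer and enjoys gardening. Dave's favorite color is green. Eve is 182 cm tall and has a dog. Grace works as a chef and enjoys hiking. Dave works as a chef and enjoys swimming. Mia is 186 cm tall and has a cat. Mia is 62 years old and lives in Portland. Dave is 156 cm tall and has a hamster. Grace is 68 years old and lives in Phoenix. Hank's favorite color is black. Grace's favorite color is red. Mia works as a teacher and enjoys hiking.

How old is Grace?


Grace is 68 years old

68


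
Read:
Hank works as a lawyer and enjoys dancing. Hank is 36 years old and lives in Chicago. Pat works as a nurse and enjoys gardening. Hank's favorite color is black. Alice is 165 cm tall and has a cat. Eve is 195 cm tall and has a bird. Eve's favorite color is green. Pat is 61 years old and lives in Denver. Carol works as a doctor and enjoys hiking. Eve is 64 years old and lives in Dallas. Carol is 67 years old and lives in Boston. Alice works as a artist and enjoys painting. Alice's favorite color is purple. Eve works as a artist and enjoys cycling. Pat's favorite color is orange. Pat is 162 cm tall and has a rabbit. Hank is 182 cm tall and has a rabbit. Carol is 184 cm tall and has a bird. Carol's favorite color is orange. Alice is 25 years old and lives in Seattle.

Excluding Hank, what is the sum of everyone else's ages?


Sum (excluding Hank): 217

217


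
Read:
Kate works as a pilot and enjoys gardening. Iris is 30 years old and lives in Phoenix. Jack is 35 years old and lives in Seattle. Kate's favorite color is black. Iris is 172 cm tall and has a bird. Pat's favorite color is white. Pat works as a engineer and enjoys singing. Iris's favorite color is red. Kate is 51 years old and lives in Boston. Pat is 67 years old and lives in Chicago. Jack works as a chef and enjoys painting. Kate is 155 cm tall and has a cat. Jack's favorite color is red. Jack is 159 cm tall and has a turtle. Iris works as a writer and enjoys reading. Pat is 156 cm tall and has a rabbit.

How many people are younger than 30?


Filter: 0

0
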